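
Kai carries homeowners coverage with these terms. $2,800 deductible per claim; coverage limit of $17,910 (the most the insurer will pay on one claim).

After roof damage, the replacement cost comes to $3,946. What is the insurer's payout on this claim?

$1,146

Less the $2,800 deductible: $3,946 − $2,800 = $1,146.
That's under the $17,910 cap, so the insurer reimburses the full $1,146.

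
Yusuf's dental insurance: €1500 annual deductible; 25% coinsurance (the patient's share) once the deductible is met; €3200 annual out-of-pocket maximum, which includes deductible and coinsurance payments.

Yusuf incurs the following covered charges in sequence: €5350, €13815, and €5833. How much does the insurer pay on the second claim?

€13077.50

Bill 1, €5350: €1500 finishes the deductible; €3850 goes to coinsurance; coinsurance €3850 × 25% = €962.50. Patient pays €2462.50; OOP now €2462.50. Plan pays €5350 − €2462.50 = €2887.50.
Bill 2, €13815: deductible already satisfied, so patient's share is 25% × €13815 = €3453.75. That would push OOP to €5916.25, over the €3200 cap, so patient pays €3200 − €2462.50 = €737.50. Plan pays €13815 − €737.50 = €13077.50.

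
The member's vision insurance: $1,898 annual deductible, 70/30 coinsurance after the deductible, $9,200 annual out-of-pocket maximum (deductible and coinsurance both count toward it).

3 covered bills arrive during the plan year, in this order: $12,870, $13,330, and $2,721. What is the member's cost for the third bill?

$11.40

Claim 1 — $12,870: $1,898 finishes the deductible; $10,972 goes to coinsurance; 30% of $10,972 = $3,291.60. Member owes $5,189.60 (running OOP $5,189.60).
Claim 2 — $13,330: deductible met; 30% of $13,330 = $3,999. Member pays $3,999; OOP now $9,188.60.
Claim 3 — $2,721: deductible met; 30% of $2,721 = $816.30. That would push OOP to $10,004.90, over the $9,200 cap, so member pays $9,200 − $9,188.60 = $11.40.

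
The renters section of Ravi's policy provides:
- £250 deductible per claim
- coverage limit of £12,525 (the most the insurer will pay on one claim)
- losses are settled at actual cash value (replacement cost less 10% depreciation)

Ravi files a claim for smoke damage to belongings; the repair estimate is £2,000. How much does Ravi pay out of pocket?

Depreciate 10%: the covered value is £2,000 × 0.9 = £1,800.
After the deductible, £1,800 − £250 = £1,550 remains.
That's under the £12,525 cap, so the insurer reimburses the full £1,550.
The tenant bears the rest of the original loss: £2,000 − £1,550 = £450.

£450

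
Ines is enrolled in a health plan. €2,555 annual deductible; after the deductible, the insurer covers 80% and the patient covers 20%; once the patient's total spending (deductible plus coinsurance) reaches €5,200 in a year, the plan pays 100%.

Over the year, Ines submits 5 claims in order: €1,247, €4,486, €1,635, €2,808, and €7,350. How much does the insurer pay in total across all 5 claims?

€12,326

Bill 1, €1,247: fully absorbed by the deductible. Patient pays €1,247; OOP now €1,247. Plan pays €1,247 − €1,247 = €0.
Bill 2, €4,486: €1,308 finishes the deductible; €3,178 goes to coinsurance; patient's 20% is €635.60. Patient owes €1,943.60 (running OOP €3,190.60). Insurer: €4,486 − €1,943.60 = €2,542.40.
Bill 3, €1,635: deductible met; 20% of €1,635 = €327. Cost to patient: €327. OOP to date €3,517.60. Insurer: €1,635 − €327 = €1,308.
Bill 4, €2,808: 20% coinsurance on €2,808 = €561.60. Patient pays €561.60; OOP now €4,079.20. Insurer: €2,808 − €561.60 = €2,246.40.
Bill 5, €7,350: deductible already satisfied, so patient's share is 20% × €7,350 = €1,470. OOP would hit €5,549.20 > €5,200, so the cap limits the patient to €5,200 − €4,079.20 = €1,120.80. Plan pays €7,350 − €1,120.80 = €6,229.20.
Insurer total: €0 + €2,542.40 + €1,308 + €2,246.40 + €6,229.20 = €12,326.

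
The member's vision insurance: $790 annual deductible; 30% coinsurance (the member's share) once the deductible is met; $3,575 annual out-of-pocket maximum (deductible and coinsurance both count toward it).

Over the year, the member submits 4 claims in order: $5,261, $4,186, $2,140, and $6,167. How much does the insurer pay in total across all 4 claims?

#1 ($5,261): $790 finishes the deductible; $4,471 goes to coinsurance; coinsurance $4,471 × 30% = $1,341.30. Member owes $2,131.30 (running OOP $2,131.30). Insurer: $5,261 − $2,131.30 = $3,129.70.
#2 ($4,186): deductible already satisfied, so member's share is 30% × $4,186 = $1,255.80. Member owes $1,255.80 (running OOP $3,387.10). Insurer: $4,186 − $1,255.80 = $2,930.20.
#3 ($2,140): 30% coinsurance on $2,140 = $642. Adding that to $3,387.10 gives $4,029.10, past the $3,575 cap; member pays only $3,575 − $3,387.10 = $187.90. Plan pays $2,140 − $187.90 = $1,952.10.
#4 ($6,167): 30% coinsurance on $6,167 = $1,850.10. That would push OOP to $5,425.10, over the $3,575 cap, so member pays $3,575 − $3,575 = $0. Plan pays $6,167 − $0 = $6,167.
Insurer total: $3,129.70 + $2,930.20 + $1,952.10 + $6,167 = $14,179.

$14,179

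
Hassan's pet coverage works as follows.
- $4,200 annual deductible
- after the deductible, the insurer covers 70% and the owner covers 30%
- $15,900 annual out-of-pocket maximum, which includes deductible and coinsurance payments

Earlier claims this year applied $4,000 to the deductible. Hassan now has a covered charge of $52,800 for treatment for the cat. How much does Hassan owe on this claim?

$11,900

Deductible still to meet: $4,200 − $4,000 = $200.
After the $200 deductible portion, $52,800 − $200 = $52,600 is subject to coinsurance.
Coinsurance: $52,600 × 30% = $15,780.
So the owner owes $200 + $15,780 = $15,980 before any cap.
That would bring total out-of-pocket to $19,980, past the $15,900 cap. The owner is capped at $15,900 − $4,000 = $11,900 on this claim.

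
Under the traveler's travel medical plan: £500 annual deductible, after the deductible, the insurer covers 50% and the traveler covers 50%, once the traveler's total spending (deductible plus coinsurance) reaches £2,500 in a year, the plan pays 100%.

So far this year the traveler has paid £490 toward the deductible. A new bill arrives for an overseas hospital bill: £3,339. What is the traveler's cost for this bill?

Deductible still to meet: £500 − £490 = £10.
After the £10 deductible portion, £3,339 − £10 = £3,329 is subject to coinsurance.
Coinsurance: £3,329 × 50% = £1,664.50.
So the traveler owes £10 + £1,664.50 = £1,674.50 before any cap.
Cumulative spending £490 + £1,674.50 = £2,164.50 stays under the £2,500 maximum.

£1,674.50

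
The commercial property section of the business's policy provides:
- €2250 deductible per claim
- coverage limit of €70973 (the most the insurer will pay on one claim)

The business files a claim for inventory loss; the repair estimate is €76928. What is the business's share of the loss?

€5955

Less the €2250 deductible: €76928 − €2250 = €74678.
The €70973 per-incident cap binds; insurer pays €70973.
Business's share is the uncovered remainder: €76928 − €70973 = €5955.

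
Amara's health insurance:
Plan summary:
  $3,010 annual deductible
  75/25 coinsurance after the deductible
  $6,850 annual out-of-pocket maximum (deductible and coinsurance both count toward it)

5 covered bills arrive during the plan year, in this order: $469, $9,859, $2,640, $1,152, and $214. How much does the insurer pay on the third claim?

$1,980

#1 ($469): entire amount goes to the deductible. Patient owes $469 (running OOP $469). Insurer: $469 − $469 = $0.
#2 ($9,859): $2,541 to deductible, leaving $7,318; 25% of $7,318 = $1,829.50. Patient owes $4,370.50 (running OOP $4,839.50). Insurer: $9,859 − $4,370.50 = $5,488.50.
#3 ($2,640): 25% coinsurance on $2,640 = $660. Cost to patient: $660. OOP to date $5,499.50. Insurer: $2,640 − $660 = $1,980.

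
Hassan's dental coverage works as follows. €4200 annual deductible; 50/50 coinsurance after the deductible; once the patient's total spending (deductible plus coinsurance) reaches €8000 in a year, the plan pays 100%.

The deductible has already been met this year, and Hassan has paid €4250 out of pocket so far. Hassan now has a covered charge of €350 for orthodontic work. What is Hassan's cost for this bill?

€175

The deductible is already satisfied, so the full bill goes to coinsurance.
Coinsurance: €350 × 50% = €175.
Cumulative spending €4250 + €175 = €4425 stays under the €8000 maximum.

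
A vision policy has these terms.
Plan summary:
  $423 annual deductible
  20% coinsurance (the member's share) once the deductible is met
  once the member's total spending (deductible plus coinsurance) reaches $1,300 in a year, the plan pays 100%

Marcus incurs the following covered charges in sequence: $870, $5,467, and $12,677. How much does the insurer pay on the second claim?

$4,679.40

Bill 1, $870: deductible takes $423, $447 remains; 20% of $447 = $89.40. Member owes $512.40 (running OOP $512.40). Plan pays $870 − $512.40 = $357.60.
Bill 2, $5,467: deductible met; 20% of $5,467 = $1,093.40. Adding that to $512.40 gives $1,605.80, past the $1,300 cap; member pays only $1,300 − $512.40 = $787.60. Insurer: $5,467 − $787.60 = $4,679.40.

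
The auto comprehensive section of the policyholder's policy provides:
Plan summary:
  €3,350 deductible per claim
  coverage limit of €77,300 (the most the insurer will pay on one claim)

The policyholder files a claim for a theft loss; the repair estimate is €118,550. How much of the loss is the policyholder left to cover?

€41,250

Less the €3,350 deductible: €118,550 − €3,350 = €115,200.
The €77,300 per-incident cap binds; insurer pays €77,300.
The policyholder bears the rest of the original loss: €118,550 − €77,300 = €41,250.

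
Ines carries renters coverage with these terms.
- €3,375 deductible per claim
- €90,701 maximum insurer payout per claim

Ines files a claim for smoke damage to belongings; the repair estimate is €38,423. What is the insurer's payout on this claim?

€35,048

Subtract the deductible: €38,423 − €3,375 = €35,048.
That's under the €90,701 cap, so the insurer reimburses the full €35,048.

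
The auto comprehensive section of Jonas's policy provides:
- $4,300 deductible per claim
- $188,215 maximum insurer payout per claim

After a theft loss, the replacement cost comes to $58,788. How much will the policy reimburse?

$54,488

Less the $4,300 deductible: $58,788 − $4,300 = $54,488.
That's under the $188,215 cap, so the insurer reimburses the full $54,488.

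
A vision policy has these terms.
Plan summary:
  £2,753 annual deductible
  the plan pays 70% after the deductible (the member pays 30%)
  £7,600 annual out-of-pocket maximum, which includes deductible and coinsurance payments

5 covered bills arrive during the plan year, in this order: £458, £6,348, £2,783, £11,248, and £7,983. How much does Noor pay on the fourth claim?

#1 (£458): all of it applies to the deductible. Member pays £458; OOP now £458.
#2 (£6,348): £2,295 finishes the deductible; £4,053 goes to coinsurance; coinsurance £4,053 × 30% = £1,215.90. Member pays £3,510.90; OOP now £3,968.90.
#3 (£2,783): 30% coinsurance on £2,783 = £834.90. Cost to member: £834.90. OOP to date £4,803.80.
#4 (£11,248): deductible met; 30% of £11,248 = £3,374.40. Adding that to £4,803.80 gives £8,178.20, past the £7,600 cap; member pays only £7,600 − £4,803.80 = £2,796.20.

£2,796.20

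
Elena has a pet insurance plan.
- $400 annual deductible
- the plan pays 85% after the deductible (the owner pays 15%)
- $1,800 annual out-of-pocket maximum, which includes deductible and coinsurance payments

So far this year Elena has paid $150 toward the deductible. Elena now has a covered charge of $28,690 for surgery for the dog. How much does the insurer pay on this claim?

$27,040

Remaining deductible: $400 − $150 = $250.
The remaining $28,440 (= $28,690 − $250) moves to coinsurance.
15% of $28,440 = $4,266 falls to the owner.
So the owner owes $250 + $4,266 = $4,516 before any cap.
Year-to-date out-of-pocket would reach $150 + $4,516 = $4,666, above the $1,800 maximum, so the owner pays only $1,800 − $150 = $1,650.
The insurer covers the remainder: $28,690 − $1,650 = $27,040.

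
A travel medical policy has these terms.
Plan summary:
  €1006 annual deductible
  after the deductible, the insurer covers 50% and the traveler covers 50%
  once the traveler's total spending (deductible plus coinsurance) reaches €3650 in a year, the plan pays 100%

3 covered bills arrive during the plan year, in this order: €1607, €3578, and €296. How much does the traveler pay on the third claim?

#1 (€1607): €1006 finishes the deductible; €601 goes to coinsurance; traveler's 50% is €300.50. Traveler owes €1306.50 (running OOP €1306.50).
#2 (€3578): deductible already satisfied, so traveler's share is 50% × €3578 = €1789. Cost to traveler: €1789. OOP to date €3095.50.
#3 (€296): deductible met; 50% of €296 = €148. Cost to traveler: €148. OOP to date €3243.50.

€148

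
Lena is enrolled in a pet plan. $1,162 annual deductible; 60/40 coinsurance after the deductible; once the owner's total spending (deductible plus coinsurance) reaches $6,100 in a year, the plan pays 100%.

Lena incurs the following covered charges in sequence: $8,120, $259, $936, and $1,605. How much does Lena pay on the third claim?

Claim 1 — $8,120: $1,162 finishes the deductible; $6,958 goes to coinsurance; 40% of $6,958 = $2,783.20. Owner owes $3,945.20 (running OOP $3,945.20).
Claim 2 — $259: deductible already satisfied, so owner's share is 40% × $259 = $103.60. Cost to owner: $103.60. OOP to date $4,048.80.
Claim 3 — $936: 40% coinsurance on $936 = $374.40. Owner pays $374.40; OOP now $4,423.20.

$374.40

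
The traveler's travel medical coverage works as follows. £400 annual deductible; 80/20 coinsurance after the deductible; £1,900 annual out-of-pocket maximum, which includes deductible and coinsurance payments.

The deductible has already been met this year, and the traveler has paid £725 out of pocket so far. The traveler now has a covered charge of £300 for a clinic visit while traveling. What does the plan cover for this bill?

£240

With the deductible met, the entire £300 is subject to coinsurance.
Coinsurance: £300 × 20% = £60.
Year-to-date out-of-pocket becomes £725 + £60 = £785, still under the £1,900 maximum, so no cap applies.
The plan picks up £300 − £60 = £240.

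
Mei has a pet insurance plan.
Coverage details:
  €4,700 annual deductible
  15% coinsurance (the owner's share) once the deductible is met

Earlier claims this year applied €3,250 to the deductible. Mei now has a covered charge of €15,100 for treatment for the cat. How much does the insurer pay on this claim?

€11,602.50

€3,250 of the €4,700 deductible is already met, leaving €1,450.
The remaining €13,650 (= €15,100 − €1,450) moves to coinsurance.
Coinsurance: €13,650 × 15% = €2,047.50.
Owner responsibility: €1,450 + €2,047.50 = €3,497.50.
The insurer covers the remainder: €15,100 − €3,497.50 = €11,602.50.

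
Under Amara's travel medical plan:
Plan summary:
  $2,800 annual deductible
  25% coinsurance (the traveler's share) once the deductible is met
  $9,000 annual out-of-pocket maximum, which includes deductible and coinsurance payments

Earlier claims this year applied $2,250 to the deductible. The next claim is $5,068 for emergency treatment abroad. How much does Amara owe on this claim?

$1,679.50

$2,250 of the $2,800 deductible is already met, leaving $550.
After the $550 deductible portion, $5,068 − $550 = $4,518 is subject to coinsurance.
Coinsurance: $4,518 × 25% = $1,129.50.
So the traveler owes $550 + $1,129.50 = $1,679.50 before any cap.
Year-to-date out-of-pocket becomes $2,250 + $1,679.50 = $3,929.50, still under the $9,000 maximum, so no cap applies.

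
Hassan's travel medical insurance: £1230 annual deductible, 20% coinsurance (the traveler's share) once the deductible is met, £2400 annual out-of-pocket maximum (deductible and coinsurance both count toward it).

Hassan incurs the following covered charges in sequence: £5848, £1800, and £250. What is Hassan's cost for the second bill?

£246.40

#1 (£5848): £1230 finishes the deductible; £4618 goes to coinsurance; coinsurance £4618 × 20% = £923.60. Traveler pays £2153.60; OOP now £2153.60.
#2 (£1800): 20% coinsurance on £1800 = £360. Adding that to £2153.60 gives £2513.60, past the £2400 cap; traveler pays only £2400 − £2153.60 = £246.40.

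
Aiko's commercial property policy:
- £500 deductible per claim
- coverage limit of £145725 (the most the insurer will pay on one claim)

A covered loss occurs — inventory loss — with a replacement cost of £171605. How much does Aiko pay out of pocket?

After the deductible, £171605 − £500 = £171105 remains.
£171105 exceeds the £145725 limit, so the insurer pays the limit: £145725.
Out of pocket: £171605 − £145725 = £25880.

£25880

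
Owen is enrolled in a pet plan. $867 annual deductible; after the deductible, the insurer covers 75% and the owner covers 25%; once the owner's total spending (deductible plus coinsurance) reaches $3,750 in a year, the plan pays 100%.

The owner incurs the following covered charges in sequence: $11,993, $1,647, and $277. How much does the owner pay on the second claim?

Bill 1, $11,993: deductible takes $867, $11,126 remains; owner's 25% is $2,781.50. Owner owes $3,648.50 (running OOP $3,648.50).
Bill 2, $1,647: deductible met; 25% of $1,647 = $411.75. Adding that to $3,648.50 gives $4,060.25, past the $3,750 cap; owner pays only $3,750 − $3,648.50 = $101.50.

$101.50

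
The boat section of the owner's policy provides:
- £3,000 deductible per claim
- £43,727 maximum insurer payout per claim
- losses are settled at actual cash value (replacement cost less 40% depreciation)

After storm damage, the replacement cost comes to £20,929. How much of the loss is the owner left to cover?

£11,371.60

Depreciate 40%: the covered value is £20,929 × 0.6 = £12,557.40.
After the deductible, £12,557.40 − £3,000 = £9,557.40 remains.
£9,557.40 ≤ £43,727, so the limit doesn't bind; insurer pays £9,557.40.
Out of pocket: £20,929 − £9,557.40 = £11,371.60.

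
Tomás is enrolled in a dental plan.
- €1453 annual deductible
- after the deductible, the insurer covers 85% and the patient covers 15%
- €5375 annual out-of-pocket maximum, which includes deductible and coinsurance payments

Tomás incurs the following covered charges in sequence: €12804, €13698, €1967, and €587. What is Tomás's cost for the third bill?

Bill 1, €12804: €1453 finishes the deductible; €11351 goes to coinsurance; 15% of €11351 = €1702.65. Cost to patient: €3155.65. OOP to date €3155.65.
Bill 2, €13698: deductible already satisfied, so patient's share is 15% × €13698 = €2054.70. Cost to patient: €2054.70. OOP to date €5210.35.
Bill 3, €1967: deductible met; 15% of €1967 = €295.05. Adding that to €5210.35 gives €5505.40, past the €5375 cap; patient pays only €5375 − €5210.35 = €164.65.

€164.65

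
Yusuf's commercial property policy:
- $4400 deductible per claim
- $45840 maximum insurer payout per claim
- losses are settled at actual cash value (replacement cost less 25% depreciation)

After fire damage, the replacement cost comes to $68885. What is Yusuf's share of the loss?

$23045

At 25% depreciation, ACV = $68885 − $17221.25 = $51663.75.
Subtract the deductible: $51663.75 − $4400 = $47263.75.
Since $47263.75 > $45840, the payout is capped at $45840.
The business bears the rest of the original loss: $68885 − $45840 = $23045.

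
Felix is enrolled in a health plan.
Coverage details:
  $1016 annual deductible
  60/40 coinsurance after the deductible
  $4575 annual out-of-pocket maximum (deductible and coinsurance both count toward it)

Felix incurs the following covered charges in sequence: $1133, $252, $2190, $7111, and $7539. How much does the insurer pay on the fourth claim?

Bill 1, $1133: deductible takes $1016, $117 remains; patient's 40% is $46.80. Patient owes $1062.80 (running OOP $1062.80). Insurer: $1133 − $1062.80 = $70.20.
Bill 2, $252: deductible already satisfied, so patient's share is 40% × $252 = $100.80. Cost to patient: $100.80. OOP to date $1163.60. Plan pays $252 − $100.80 = $151.20.
Bill 3, $2190: deductible met; 40% of $2190 = $876. Cost to patient: $876. OOP to date $2039.60. Plan pays $2190 − $876 = $1314.
Bill 4, $7111: 40% coinsurance on $7111 = $2844.40. That would push OOP to $4884, over the $4575 cap, so patient pays $4575 − $2039.60 = $2535.40. Plan pays $7111 − $2535.40 = $4575.60.

$4575.60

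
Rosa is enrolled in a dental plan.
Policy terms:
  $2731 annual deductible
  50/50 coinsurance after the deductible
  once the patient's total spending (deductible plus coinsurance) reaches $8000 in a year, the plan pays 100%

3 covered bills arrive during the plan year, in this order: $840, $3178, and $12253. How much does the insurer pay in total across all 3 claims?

Claim 1 — $840: fully absorbed by the deductible. Patient pays $840; OOP now $840. Insurer: $840 − $840 = $0.
Claim 2 — $3178: deductible takes $1891, $1287 remains; coinsurance $1287 × 50% = $643.50. Cost to patient: $2534.50. OOP to date $3374.50. Plan pays $3178 − $2534.50 = $643.50.
Claim 3 — $12253: 50% coinsurance on $12253 = $6126.50. That would push OOP to $9501, over the $8000 cap, so patient pays $8000 − $3374.50 = $4625.50. Insurer: $12253 − $4625.50 = $7627.50.
Insurer total: $0 + $643.50 + $7627.50 = $8271.

$8271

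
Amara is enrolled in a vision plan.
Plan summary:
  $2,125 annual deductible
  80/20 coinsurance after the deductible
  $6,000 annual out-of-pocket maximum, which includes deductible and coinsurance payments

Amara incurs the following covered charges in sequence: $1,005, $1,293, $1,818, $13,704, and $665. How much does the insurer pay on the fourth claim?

#1 ($1,005): fully absorbed by the deductible. Cost to member: $1,005. OOP to date $1,005. Plan pays $1,005 − $1,005 = $0.
#2 ($1,293): $1,120 finishes the deductible; $173 goes to coinsurance; 20% of $173 = $34.60. Cost to member: $1,154.60. OOP to date $2,159.60. Plan pays $1,293 − $1,154.60 = $138.40.
#3 ($1,818): 20% coinsurance on $1,818 = $363.60. Member owes $363.60 (running OOP $2,523.20). Insurer: $1,818 − $363.60 = $1,454.40.
#4 ($13,704): deductible met; 20% of $13,704 = $2,740.80. Member pays $2,740.80; OOP now $5,264. Plan pays $13,704 − $2,740.80 = $10,963.20.

$10,963.20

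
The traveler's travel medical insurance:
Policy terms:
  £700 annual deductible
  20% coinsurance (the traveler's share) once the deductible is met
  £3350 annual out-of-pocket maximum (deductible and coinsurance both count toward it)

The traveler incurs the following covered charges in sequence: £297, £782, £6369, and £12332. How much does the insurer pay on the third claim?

Claim 1 (£297): entire amount goes to the deductible. Cost to traveler: £297. OOP to date £297. Plan pays £297 − £297 = £0.
Claim 2 (£782): £403 finishes the deductible; £379 goes to coinsurance; 20% of £379 = £75.80. Traveler owes £478.80 (running OOP £775.80). Insurer: £782 − £478.80 = £303.20.
Claim 3 (£6369): deductible met; 20% of £6369 = £1273.80. Traveler owes £1273.80 (running OOP £2049.60). Insurer: £6369 − £1273.80 = £5095.20.

£5095.20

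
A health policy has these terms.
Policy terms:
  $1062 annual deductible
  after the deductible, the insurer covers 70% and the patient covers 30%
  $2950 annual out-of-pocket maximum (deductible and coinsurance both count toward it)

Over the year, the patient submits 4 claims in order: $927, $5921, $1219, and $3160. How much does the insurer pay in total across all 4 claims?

$8277

Bill 1, $927: all of it applies to the deductible. Cost to patient: $927. OOP to date $927. Plan pays $927 − $927 = $0.
Bill 2, $5921: deductible takes $135, $5786 remains; 30% of $5786 = $1735.80. Cost to patient: $1870.80. OOP to date $2797.80. Plan pays $5921 − $1870.80 = $4050.20.
Bill 3, $1219: 30% coinsurance on $1219 = $365.70. That would push OOP to $3163.50, over the $2950 cap, so patient pays $2950 − $2797.80 = $152.20. Insurer: $1219 − $152.20 = $1066.80.
Bill 4, $3160: deductible already satisfied, so patient's share is 30% × $3160 = $948. That would push OOP to $3898, over the $2950 cap, so patient pays $2950 − $2950 = $0. Insurer: $3160 − $0 = $3160.
Insurer total = bills − patient's total = $11227 − $2950 = $8277.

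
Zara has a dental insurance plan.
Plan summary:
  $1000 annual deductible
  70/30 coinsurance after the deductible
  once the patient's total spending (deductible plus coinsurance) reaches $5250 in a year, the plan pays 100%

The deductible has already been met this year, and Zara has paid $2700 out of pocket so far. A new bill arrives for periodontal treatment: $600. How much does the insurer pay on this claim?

$420

The deductible is already satisfied, so the full bill goes to coinsurance.
30% of $600 = $180 falls to the patient.
Cumulative spending $2700 + $180 = $2880 stays under the $5250 maximum.
The insurer covers the remainder: $600 − $180 = $420.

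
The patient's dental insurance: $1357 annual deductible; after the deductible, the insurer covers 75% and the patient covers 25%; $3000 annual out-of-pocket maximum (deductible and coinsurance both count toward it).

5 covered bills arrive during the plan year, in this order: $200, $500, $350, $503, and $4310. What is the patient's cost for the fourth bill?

$356

Bill 1, $200: fully absorbed by the deductible. Patient owes $200 (running OOP $200).
Bill 2, $500: entire amount goes to the deductible. Cost to patient: $500. OOP to date $700.
Bill 3, $350: entire amount goes to the deductible. Patient pays $350; OOP now $1050.
Bill 4, $503: $307 to deductible, leaving $196; patient's 25% is $49. Patient owes $356 (running OOP $1406).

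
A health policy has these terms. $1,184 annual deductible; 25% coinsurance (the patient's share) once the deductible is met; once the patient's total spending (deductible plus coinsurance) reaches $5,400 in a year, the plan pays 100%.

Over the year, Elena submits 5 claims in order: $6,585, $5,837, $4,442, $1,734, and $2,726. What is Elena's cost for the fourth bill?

$296

Claim 1 — $6,585: deductible takes $1,184, $5,401 remains; 25% of $5,401 = $1,350.25. Patient pays $2,534.25; OOP now $2,534.25.
Claim 2 — $5,837: deductible already satisfied, so patient's share is 25% × $5,837 = $1,459.25. Cost to patient: $1,459.25. OOP to date $3,993.50.
Claim 3 — $4,442: deductible already satisfied, so patient's share is 25% × $4,442 = $1,110.50. Cost to patient: $1,110.50. OOP to date $5,104.
Claim 4 — $1,734: deductible met; 25% of $1,734 = $433.50. OOP would hit $5,537.50 > $5,400, so the cap limits the patient to $5,400 − $5,104 = $296.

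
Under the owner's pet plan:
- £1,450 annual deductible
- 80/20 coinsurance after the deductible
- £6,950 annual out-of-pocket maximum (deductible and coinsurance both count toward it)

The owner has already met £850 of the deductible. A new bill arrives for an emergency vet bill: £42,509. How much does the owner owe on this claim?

£6,100

£850 of the £1,450 deductible is already met, leaving £600.
After the £600 deductible portion, £42,509 − £600 = £41,909 is subject to coinsurance.
Owner's 20% share of £41,909 is £8,381.80.
So the owner owes £600 + £8,381.80 = £8,981.80 before any cap.
Year-to-date out-of-pocket would reach £850 + £8,981.80 = £9,831.80, above the £6,950 maximum, so the owner pays only £6,950 − £850 = £6,100.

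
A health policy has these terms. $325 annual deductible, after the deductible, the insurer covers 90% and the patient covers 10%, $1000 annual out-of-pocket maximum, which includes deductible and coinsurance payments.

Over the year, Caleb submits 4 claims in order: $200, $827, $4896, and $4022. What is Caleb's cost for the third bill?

$489.60

Bill 1, $200: entire amount goes to the deductible. Cost to patient: $200. OOP to date $200.
Bill 2, $827: $125 finishes the deductible; $702 goes to coinsurance; 10% of $702 = $70.20. Cost to patient: $195.20. OOP to date $395.20.
Bill 3, $4896: 10% coinsurance on $4896 = $489.60. Patient owes $489.60 (running OOP $884.80).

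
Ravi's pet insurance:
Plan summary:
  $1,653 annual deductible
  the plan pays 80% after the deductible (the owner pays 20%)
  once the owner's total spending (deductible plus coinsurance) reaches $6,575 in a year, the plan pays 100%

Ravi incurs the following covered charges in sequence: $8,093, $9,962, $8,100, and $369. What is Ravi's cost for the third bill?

#1 ($8,093): $1,653 finishes the deductible; $6,440 goes to coinsurance; 20% of $6,440 = $1,288. Owner owes $2,941 (running OOP $2,941).
#2 ($9,962): deductible met; 20% of $9,962 = $1,992.40. Cost to owner: $1,992.40. OOP to date $4,933.40.
#3 ($8,100): deductible already satisfied, so owner's share is 20% × $8,100 = $1,620. Owner owes $1,620 (running OOP $6,553.40).

$1,620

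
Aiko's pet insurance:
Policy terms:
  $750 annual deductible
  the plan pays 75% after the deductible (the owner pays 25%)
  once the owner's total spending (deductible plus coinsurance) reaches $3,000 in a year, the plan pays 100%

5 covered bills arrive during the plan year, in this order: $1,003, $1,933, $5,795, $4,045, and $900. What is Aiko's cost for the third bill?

Claim 1 — $1,003: $750 to deductible, leaving $253; coinsurance $253 × 25% = $63.25. Owner owes $813.25 (running OOP $813.25).
Claim 2 — $1,933: 25% coinsurance on $1,933 = $483.25. Owner pays $483.25; OOP now $1,296.50.
Claim 3 — $5,795: 25% coinsurance on $5,795 = $1,448.75. Cost to owner: $1,448.75. OOP to date $2,745.25.

$1,448.75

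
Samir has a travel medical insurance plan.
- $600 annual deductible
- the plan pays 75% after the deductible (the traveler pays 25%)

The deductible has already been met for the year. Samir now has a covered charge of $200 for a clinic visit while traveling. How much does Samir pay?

$50

With the deductible met, the entire $200 is subject to coinsurance.
Coinsurance: $200 × 25% = $50.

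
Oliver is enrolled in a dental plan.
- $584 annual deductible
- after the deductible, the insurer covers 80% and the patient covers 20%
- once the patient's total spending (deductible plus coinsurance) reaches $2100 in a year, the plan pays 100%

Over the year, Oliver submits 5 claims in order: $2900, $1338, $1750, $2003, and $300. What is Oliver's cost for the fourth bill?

Bill 1, $2900: $584 finishes the deductible; $2316 goes to coinsurance; 20% of $2316 = $463.20. Patient owes $1047.20 (running OOP $1047.20).
Bill 2, $1338: deductible already satisfied, so patient's share is 20% × $1338 = $267.60. Cost to patient: $267.60. OOP to date $1314.80.
Bill 3, $1750: deductible already satisfied, so patient's share is 20% × $1750 = $350. Patient pays $350; OOP now $1664.80.
Bill 4, $2003: deductible already satisfied, so patient's share is 20% × $2003 = $400.60. Cost to patient: $400.60. OOP to date $2065.40.

$400.60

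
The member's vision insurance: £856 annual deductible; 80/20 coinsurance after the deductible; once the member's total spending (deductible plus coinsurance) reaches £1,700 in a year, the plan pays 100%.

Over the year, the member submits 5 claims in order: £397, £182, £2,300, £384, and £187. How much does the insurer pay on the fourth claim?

Bill 1, £397: fully absorbed by the deductible. Member owes £397 (running OOP £397). Plan pays £397 − £397 = £0.
Bill 2, £182: fully absorbed by the deductible. Member owes £182 (running OOP £579). Plan pays £182 − £182 = £0.
Bill 3, £2,300: £277 finishes the deductible; £2,023 goes to coinsurance; 20% of £2,023 = £404.60. Cost to member: £681.60. OOP to date £1,260.60. Plan pays £2,300 − £681.60 = £1,618.40.
Bill 4, £384: deductible already satisfied, so member's share is 20% × £384 = £76.80. Member owes £76.80 (running OOP £1,337.40). Plan pays £384 − £76.80 = £307.20.

£307.20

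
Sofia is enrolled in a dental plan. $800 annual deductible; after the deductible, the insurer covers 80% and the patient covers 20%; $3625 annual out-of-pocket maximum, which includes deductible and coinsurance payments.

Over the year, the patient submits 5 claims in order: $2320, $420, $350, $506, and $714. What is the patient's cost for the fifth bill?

Claim 1 — $2320: $800 to deductible, leaving $1520; patient's 20% is $304. Cost to patient: $1104. OOP to date $1104.
Claim 2 — $420: deductible already satisfied, so patient's share is 20% × $420 = $84. Patient pays $84; OOP now $1188.
Claim 3 — $350: 20% coinsurance on $350 = $70. Patient pays $70; OOP now $1258.
Claim 4 — $506: deductible already satisfied, so patient's share is 20% × $506 = $101.20. Cost to patient: $101.20. OOP to date $1359.20.
Claim 5 — $714: 20% coinsurance on $714 = $142.80. Patient pays $142.80; OOP now $1502.

$142.80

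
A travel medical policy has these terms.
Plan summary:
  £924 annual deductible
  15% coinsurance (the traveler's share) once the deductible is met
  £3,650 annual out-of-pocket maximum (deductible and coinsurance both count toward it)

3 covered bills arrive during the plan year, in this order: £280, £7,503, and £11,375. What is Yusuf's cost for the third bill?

£1,697.15

Claim 1 (£280): entire amount goes to the deductible. Cost to traveler: £280. OOP to date £280.
Claim 2 (£7,503): £644 finishes the deductible; £6,859 goes to coinsurance; coinsurance £6,859 × 15% = £1,028.85. Traveler owes £1,672.85 (running OOP £1,952.85).
Claim 3 (£11,375): 15% coinsurance on £11,375 = £1,706.25. That would push OOP to £3,659.10, over the £3,650 cap, so traveler pays £3,650 − £1,952.85 = £1,697.15.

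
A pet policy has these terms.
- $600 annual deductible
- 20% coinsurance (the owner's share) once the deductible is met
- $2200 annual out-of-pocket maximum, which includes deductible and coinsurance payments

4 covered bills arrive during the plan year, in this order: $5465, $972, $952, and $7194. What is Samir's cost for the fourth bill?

$242.20

#1 ($5465): $600 to deductible, leaving $4865; owner's 20% is $973. Owner pays $1573; OOP now $1573.
#2 ($972): deductible met; 20% of $972 = $194.40. Cost to owner: $194.40. OOP to date $1767.40.
#3 ($952): deductible already satisfied, so owner's share is 20% × $952 = $190.40. Owner owes $190.40 (running OOP $1957.80).
#4 ($7194): deductible already satisfied, so owner's share is 20% × $7194 = $1438.80. OOP would hit $3396.60 > $2200, so the cap limits the owner to $2200 − $1957.80 = $242.20.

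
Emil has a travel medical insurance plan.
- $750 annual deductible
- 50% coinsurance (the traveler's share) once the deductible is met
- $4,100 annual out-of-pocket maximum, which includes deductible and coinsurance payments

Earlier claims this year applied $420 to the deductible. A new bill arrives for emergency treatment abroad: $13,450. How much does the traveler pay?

Deductible still to meet: $750 − $420 = $330.
After the $330 deductible portion, $13,450 − $330 = $13,120 is subject to coinsurance.
50% of $13,120 = $6,560 falls to the traveler.
That puts the traveler's cost at $330 + $6,560 = $6,890 before any cap.
Adding $6,890 to the $420 already spent would give $7,310, which exceeds the $4,100 cap; the traveler pays just $4,100 − $420 = $3,680.

$3,680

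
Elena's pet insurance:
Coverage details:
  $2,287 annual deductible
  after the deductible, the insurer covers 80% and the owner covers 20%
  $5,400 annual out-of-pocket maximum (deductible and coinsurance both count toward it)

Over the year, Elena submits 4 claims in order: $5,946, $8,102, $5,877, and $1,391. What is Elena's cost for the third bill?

Bill 1, $5,946: deductible takes $2,287, $3,659 remains; owner's 20% is $731.80. Owner pays $3,018.80; OOP now $3,018.80.
Bill 2, $8,102: deductible met; 20% of $8,102 = $1,620.40. Owner owes $1,620.40 (running OOP $4,639.20).
Bill 3, $5,877: deductible met; 20% of $5,877 = $1,175.40. Adding that to $4,639.20 gives $5,814.60, past the $5,400 cap; owner pays only $5,400 − $4,639.20 = $760.80.

$760.80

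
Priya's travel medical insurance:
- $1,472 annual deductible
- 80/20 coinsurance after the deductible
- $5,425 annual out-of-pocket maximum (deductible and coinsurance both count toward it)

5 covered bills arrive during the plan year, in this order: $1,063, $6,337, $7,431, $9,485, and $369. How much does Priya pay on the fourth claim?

$1,281.20

Claim 1 ($1,063): entire amount goes to the deductible. Cost to traveler: $1,063. OOP to date $1,063.
Claim 2 ($6,337): $409 to deductible, leaving $5,928; traveler's 20% is $1,185.60. Traveler owes $1,594.60 (running OOP $2,657.60).
Claim 3 ($7,431): 20% coinsurance on $7,431 = $1,486.20. Cost to traveler: $1,486.20. OOP to date $4,143.80.
Claim 4 ($9,485): 20% coinsurance on $9,485 = $1,897. Adding that to $4,143.80 gives $6,040.80, past the $5,425 cap; traveler pays only $5,425 − $4,143.80 = $1,281.20.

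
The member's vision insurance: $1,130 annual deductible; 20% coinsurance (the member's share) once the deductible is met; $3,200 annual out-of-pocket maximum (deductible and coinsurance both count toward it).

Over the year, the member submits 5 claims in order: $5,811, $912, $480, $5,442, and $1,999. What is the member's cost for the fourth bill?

Bill 1, $5,811: deductible takes $1,130, $4,681 remains; member's 20% is $936.20. Member pays $2,066.20; OOP now $2,066.20.
Bill 2, $912: deductible already satisfied, so member's share is 20% × $912 = $182.40. Member owes $182.40 (running OOP $2,248.60).
Bill 3, $480: deductible met; 20% of $480 = $96. Cost to member: $96. OOP to date $2,344.60.
Bill 4, $5,442: deductible already satisfied, so member's share is 20% × $5,442 = $1,088.40. That would push OOP to $3,433, over the $3,200 cap, so member pays $3,200 − $2,344.60 = $855.40.

$855.40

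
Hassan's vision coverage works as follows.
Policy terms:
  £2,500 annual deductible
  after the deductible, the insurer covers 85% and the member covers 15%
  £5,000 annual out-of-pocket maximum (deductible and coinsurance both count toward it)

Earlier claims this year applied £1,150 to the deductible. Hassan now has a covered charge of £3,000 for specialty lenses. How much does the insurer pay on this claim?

Deductible still to meet: £2,500 − £1,150 = £1,350.
After the £1,350 deductible portion, £3,000 − £1,350 = £1,650 is subject to coinsurance.
15% of £1,650 = £247.50 falls to the member.
Member responsibility before any cap: £1,350 + £247.50 = £1,597.50.
Year-to-date out-of-pocket becomes £1,150 + £1,597.50 = £2,747.50, still under the £5,000 maximum, so no cap applies.
The plan picks up £3,000 − £1,597.50 = £1,402.50.

£1,402.50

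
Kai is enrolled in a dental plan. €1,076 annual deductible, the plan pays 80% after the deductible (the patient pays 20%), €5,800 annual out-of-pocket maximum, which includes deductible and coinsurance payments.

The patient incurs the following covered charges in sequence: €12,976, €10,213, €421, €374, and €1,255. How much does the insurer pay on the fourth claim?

€299.20

Claim 1 — €12,976: €1,076 to deductible, leaving €11,900; 20% of €11,900 = €2,380. Patient pays €3,456; OOP now €3,456. Insurer: €12,976 − €3,456 = €9,520.
Claim 2 — €10,213: deductible met; 20% of €10,213 = €2,042.60. Patient pays €2,042.60; OOP now €5,498.60. Insurer: €10,213 − €2,042.60 = €8,170.40.
Claim 3 — €421: 20% coinsurance on €421 = €84.20. Patient pays €84.20; OOP now €5,582.80. Insurer: €421 − €84.20 = €336.80.
Claim 4 — €374: deductible already satisfied, so patient's share is 20% × €374 = €74.80. Patient owes €74.80 (running OOP €5,657.60). Insurer: €374 − €74.80 = €299.20.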